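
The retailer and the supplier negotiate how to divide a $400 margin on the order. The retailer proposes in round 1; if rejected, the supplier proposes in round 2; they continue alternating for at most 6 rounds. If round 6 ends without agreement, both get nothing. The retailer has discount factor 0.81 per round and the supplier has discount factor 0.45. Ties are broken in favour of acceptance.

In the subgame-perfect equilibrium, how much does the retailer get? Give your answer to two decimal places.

Solve by backward induction from round 6.
Round 6 (the supplier proposes): rejection yields 0 for the retailer; the supplier offers 0 and keeps 400.
Round 5 (the retailer proposes): the supplier can get 400 next round, worth 0.45 × 400 = 180 now. The retailer offers 180 and keeps 400 − 180 = 220.
Round 4 (the supplier proposes): the retailer can get 220 next round, worth 0.81 × 220 = 178.2 now, so the supplier offers 178.2, keeping 221.8.
Round 3 (the retailer proposes): the supplier can get 221.8 next round, worth 0.45 × 221.8 = 99.81 now, so the retailer offers 99.81, keeping 300.19.
Round 2 (the supplier proposes): the retailer can get 300.19 next round, worth 0.81 × 300.19 = 243.1539 now. The supplier offers 243.1539 and keeps 400 − 243.1539 = 156.8461.
Round 1 (the retailer proposes): the supplier can get 156.8461 next round, worth 0.45 × 156.8461 = 70.580745 now. The retailer offers 70.580745 and keeps 400 − 70.580745 = 329.419255.

329.42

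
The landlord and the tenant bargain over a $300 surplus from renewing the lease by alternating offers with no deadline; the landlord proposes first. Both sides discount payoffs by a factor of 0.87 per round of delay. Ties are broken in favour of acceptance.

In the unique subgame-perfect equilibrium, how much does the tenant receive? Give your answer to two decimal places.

139.57

When the landlord proposes, the tenant accepts any offer worth at least 0.87 times what the tenant would get by proposing next round; and vice versa.
This gives x = 300 − 0.87y and y = 300 − 0.87x, where x and y are each side's share when it proposes.
Hence (1 − 0.87·0.87)x = 300(1 − 0.87), i.e. 0.2431·x = 39.
x ≈ 160.4278; the tenant's share is 300 − x ≈ 139.5722.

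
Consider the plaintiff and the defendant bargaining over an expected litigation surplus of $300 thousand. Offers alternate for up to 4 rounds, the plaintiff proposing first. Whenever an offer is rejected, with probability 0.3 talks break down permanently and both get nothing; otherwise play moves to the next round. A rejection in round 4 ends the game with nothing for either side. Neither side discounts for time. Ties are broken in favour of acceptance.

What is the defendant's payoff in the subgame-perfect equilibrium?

Round 4 (the defendant proposes): the plaintiff will accept anything ≥ 0, so the defendant offers 0 and keeps 300.
Round 3 (the plaintiff proposes): rejecting gives the defendant an expected 0.7 × 300 = 210. The plaintiff offers 210 and keeps 300 − 210 = 90.
Round 2 (the defendant proposes): rejecting gives the plaintiff an expected 0.7 × 90 = 63, so the defendant offers 63, keeping 237.
Round 1 (the plaintiff proposes): rejecting gives the defendant an expected 0.7 × 237 = 165.9. The plaintiff offers 165.9 and keeps 300 − 165.9 = 134.1.

165.9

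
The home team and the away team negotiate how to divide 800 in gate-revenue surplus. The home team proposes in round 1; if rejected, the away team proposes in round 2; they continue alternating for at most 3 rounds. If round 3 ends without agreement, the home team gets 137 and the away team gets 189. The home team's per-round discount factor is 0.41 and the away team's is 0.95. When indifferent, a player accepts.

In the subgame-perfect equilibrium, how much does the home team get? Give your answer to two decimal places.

277.98

Round 3 (the home team proposes): the away team gets 189 if talks fail, so the home team offers 189 and keeps 611.
Round 2 (the away team proposes): the home team can get 611 next round, worth 0.41 × 611 = 250.51 now, so the away team offers 250.51, keeping 549.49.
Round 1 (the home team proposes): the away team can get 549.49 next round, worth 0.95 × 549.49 = 522.0155 now; the home team offers that and keeps 277.9845.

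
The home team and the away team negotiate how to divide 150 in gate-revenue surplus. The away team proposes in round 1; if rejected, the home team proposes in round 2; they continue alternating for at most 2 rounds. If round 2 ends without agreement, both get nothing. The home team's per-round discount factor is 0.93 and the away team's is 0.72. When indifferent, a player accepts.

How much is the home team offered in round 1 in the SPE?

139.5

Round 2 (the home team proposes): rejection yields 0 for the away team; the home team offers 0 and keeps 150.
Round 1 (the away team proposes): the home team can get 150 next round, worth 0.93 × 150 = 139.5 now. The away team offers 139.5 and keeps 150 − 139.5 = 10.5.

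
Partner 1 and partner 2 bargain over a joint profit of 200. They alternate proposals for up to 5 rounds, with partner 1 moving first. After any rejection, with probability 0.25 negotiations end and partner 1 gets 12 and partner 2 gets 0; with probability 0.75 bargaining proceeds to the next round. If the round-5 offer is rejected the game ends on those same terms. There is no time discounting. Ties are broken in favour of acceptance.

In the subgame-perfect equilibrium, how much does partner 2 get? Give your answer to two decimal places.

55.08

Round 5 (partner 1 proposes): partner 2 will accept anything ≥ 0, so partner 1 offers 0 and keeps 200.
Round 4 (partner 2 proposes): rejecting gives partner 1 an expected 0.75 × 200 + 0.25 × 12 = 153. Partner 2 offers 153 and keeps 200 − 153 = 47.
Round 3 (partner 1 proposes): rejecting gives partner 2 an expected 0.75 × 47 = 35.25, so partner 1 offers 35.25, keeping 164.75.
Round 2 (partner 2 proposes): rejecting gives partner 1 an expected 0.75 × 164.75 + 0.25 × 12 = 126.5625, so partner 2 offers 126.5625, keeping 73.4375.
Round 1 (partner 1 proposes): rejecting gives partner 2 an expected 0.75 × 73.4375 = 55.078125; partner 1 offers that and keeps 144.921875.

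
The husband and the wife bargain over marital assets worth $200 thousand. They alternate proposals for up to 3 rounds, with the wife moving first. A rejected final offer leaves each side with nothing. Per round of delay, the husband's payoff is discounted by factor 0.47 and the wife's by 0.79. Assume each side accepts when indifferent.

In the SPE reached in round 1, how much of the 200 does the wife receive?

Work backward from the last round.
Round 3 (the wife proposes): the husband will accept anything ≥ 0, so the wife offers 0 and keeps 200.
Round 2 (the husband proposes): the wife can get 200 next round, worth 0.79 × 200 = 158 now; the husband offers that and keeps 42.
Round 1 (the wife proposes): the husband can get 42 next round, worth 0.47 × 42 = 19.74 now; the wife offers that and keeps 180.26.

180.26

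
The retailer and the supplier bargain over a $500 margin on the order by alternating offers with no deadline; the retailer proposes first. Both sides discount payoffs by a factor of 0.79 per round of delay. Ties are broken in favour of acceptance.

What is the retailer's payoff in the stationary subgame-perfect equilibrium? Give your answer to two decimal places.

In a stationary SPE each proposer offers the other exactly their discounted continuation value.
If the retailer keeps x when proposing and the supplier keeps y when proposing, then x = 500 − 0.79y and y = 500 − 0.79x.
Solving: x = 500(1 − 0.79) / (1 − 0.79·0.79) = 105 / 0.3759 ≈ 279.3296.
The supplier gets 500 − 279.3296 ≈ 220.6704.

279.33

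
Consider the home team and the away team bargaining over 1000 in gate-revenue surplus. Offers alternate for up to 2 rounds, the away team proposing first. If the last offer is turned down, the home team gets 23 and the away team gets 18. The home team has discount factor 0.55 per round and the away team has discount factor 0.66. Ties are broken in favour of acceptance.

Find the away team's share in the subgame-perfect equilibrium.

459.9

Round 2 (the home team proposes): the away team gets 18 if talks fail, so the home team offers 18 and keeps 982.
Round 1 (the away team proposes): the home team can get 982 next round, worth 0.55 × 982 = 540.1 now. The away team offers 540.1 and keeps 1000 − 540.1 = 459.9.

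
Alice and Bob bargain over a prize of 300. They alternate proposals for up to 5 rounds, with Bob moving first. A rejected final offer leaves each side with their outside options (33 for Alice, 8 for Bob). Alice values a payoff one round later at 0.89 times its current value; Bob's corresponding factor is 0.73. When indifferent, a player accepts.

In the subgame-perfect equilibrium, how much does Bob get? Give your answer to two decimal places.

Work backward from the last round.
Round 5 (Bob proposes): Alice gets 33 if talks fail, so Bob offers 33 and keeps 267.
Round 4 (Alice proposes): Bob can get 267 next round, worth 0.73 × 267 = 194.91 now, so Alice offers 194.91, keeping 105.09.
Round 3 (Bob proposes): Alice can get 105.09 next round, worth 0.89 × 105.09 = 93.5301 now. Bob offers 93.5301 and keeps 300 − 93.5301 = 206.4699.
Round 2 (Alice proposes): Bob can get 206.4699 next round, worth 0.73 × 206.4699 = 150.723027 now; Alice offers that and keeps 149.276973.
Round 1 (Bob proposes): Alice can get 149.276973 next round, worth 0.89 × 149.276973 = 132.85650597 now, so Bob offers 132.85650597, keeping 167.14349403.

167.14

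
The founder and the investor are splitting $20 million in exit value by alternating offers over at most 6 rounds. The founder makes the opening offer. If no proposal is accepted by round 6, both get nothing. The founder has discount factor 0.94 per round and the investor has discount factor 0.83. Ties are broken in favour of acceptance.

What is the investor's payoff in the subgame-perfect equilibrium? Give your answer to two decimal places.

Solve by backward induction from round 6.
Round 6 (the investor proposes): rejection yields 0 for the founder; the investor offers 0 and keeps 20.
Round 5 (the founder proposes): the investor can get 20 next round, worth 0.83 × 20 = 16.6 now. The founder offers 16.6 and keeps 20 − 16.6 = 3.4.
Round 4 (the investor proposes): the founder can get 3.4 next round, worth 0.94 × 3.4 = 3.196 now; the investor offers that and keeps 16.804.
Round 3 (the founder proposes): the investor can get 16.804 next round, worth 0.83 × 16.804 = 13.94732 now. The founder offers 13.94732 and keeps 20 − 13.94732 = 6.05268.
Round 2 (the investor proposes): the founder can get 6.05268 next round, worth 0.94 × 6.05268 = 5.6895192 now. The investor offers 5.6895192 and keeps 20 − 5.6895192 = 14.3104808.
Round 1 (the founder proposes): the investor can get 14.3104808 next round, worth 0.83 × 14.3104808 = 11.877699064 now. The founder offers 11.877699064 and keeps 20 − 11.877699064 = 8.122300936.

11.88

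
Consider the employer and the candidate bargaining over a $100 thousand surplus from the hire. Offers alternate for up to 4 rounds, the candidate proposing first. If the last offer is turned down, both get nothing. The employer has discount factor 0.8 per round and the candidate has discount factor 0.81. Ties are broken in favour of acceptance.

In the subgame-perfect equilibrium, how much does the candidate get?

32.96

Round 4 (the employer proposes): rejection yields 0 for the candidate; the employer offers 0 and keeps 100.
Round 3 (the candidate proposes): the employer can get 100 next round, worth 0.8 × 100 = 80 now, so the candidate offers 80, keeping 20.
Round 2 (the employer proposes): the candidate can get 20 next round, worth 0.81 × 20 = 16.2 now, so the employer offers 16.2, keeping 83.8.
Round 1 (the candidate proposes): the employer can get 83.8 next round, worth 0.8 × 83.8 = 67.04 now; the candidate offers that and keeps 32.96.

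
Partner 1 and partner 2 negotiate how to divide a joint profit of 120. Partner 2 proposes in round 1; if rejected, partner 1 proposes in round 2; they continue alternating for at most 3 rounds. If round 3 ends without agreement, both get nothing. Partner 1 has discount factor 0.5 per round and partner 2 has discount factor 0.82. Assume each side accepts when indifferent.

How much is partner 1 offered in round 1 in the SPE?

10.8

Round 3 (partner 2 proposes): rejection yields 0 for partner 1; partner 2 offers 0 and keeps 120.
Round 2 (partner 1 proposes): partner 2 can get 120 next round, worth 0.82 × 120 = 98.4 now, so partner 1 offers 98.4, keeping 21.6.
Round 1 (partner 2 proposes): partner 1 can get 21.6 next round, worth 0.5 × 21.6 = 10.8 now, so partner 2 offers 10.8, keeping 109.2.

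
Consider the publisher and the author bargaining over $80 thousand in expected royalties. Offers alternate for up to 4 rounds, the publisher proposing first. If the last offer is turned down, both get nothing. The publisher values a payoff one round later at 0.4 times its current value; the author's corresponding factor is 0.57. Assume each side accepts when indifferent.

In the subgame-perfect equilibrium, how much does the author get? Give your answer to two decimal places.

37.76

Round 4 (the author proposes): the publisher will accept anything ≥ 0, so the author offers 0 and keeps 80.
Round 3 (the publisher proposes): the author can get 80 next round, worth 0.57 × 80 = 45.6 now. The publisher offers 45.6 and keeps 80 − 45.6 = 34.4.
Round 2 (the author proposes): the publisher can get 34.4 next round, worth 0.4 × 34.4 = 13.76 now; the author offers that and keeps 66.24.
Round 1 (the publisher proposes): the author can get 66.24 next round, worth 0.57 × 66.24 = 37.7568 now; the publisher offers that and keeps 42.2432.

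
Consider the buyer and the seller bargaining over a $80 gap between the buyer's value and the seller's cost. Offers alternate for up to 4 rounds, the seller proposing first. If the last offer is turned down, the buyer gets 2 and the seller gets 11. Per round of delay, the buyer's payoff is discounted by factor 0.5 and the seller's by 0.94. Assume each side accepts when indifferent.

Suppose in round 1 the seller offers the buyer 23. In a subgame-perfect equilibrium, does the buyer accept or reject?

Accept

Round 4 (the buyer proposes): the seller gets 11 if talks fail, so the buyer offers 11 and keeps 69.
Round 3 (the seller proposes): the buyer can get 69 next round, worth 0.5 × 69 = 34.5 now; the seller offers that and keeps 45.5.
Round 2 (the buyer proposes): the seller can get 45.5 next round, worth 0.94 × 45.5 = 42.77 now; the buyer offers that and keeps 37.23.
So by rejecting in round 1, the buyer gets 37.23 next round, worth 0.5 × 37.23 = 18.615 now.
Offer 23 ≥ 18.615, so the buyer accepts.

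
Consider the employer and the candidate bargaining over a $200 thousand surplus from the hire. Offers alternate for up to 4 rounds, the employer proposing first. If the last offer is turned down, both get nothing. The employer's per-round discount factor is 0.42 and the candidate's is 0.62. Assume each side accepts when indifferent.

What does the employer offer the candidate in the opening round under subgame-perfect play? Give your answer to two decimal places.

104.21

Round 4 (the candidate proposes): the employer will accept anything ≥ 0, so the candidate offers 0 and keeps 200.
Round 3 (the employer proposes): the candidate can get 200 next round, worth 0.62 × 200 = 124 now; the employer offers that and keeps 76.
Round 2 (the candidate proposes): the employer can get 76 next round, worth 0.42 × 76 = 31.92 now. The candidate offers 31.92 and keeps 200 − 31.92 = 168.08.
Round 1 (the employer proposes): the candidate can get 168.08 next round, worth 0.62 × 168.08 = 104.2096 now. The employer offers 104.2096 and keeps 200 − 104.2096 = 95.7904.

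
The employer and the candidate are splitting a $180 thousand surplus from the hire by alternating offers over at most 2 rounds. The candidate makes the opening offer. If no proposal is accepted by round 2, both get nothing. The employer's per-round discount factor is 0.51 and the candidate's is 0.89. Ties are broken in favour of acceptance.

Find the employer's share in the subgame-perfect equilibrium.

Round 2 (the employer proposes): rejection yields 0 for the candidate; the employer offers 0 and keeps 180.
Round 1 (the candidate proposes): the employer can get 180 next round, worth 0.51 × 180 = 91.8 now. The candidate offers 91.8 and keeps 180 − 91.8 = 88.2.

91.8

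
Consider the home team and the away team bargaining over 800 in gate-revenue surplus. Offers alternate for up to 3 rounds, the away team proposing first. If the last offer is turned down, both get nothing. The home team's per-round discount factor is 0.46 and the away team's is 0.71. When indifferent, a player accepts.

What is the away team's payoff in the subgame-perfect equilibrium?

693.28

Work backward from the last round.
Round 3 (the away team proposes): the home team will accept anything ≥ 0, so the away team offers 0 and keeps 800.
Round 2 (the home team proposes): the away team can get 800 next round, worth 0.71 × 800 = 568 now; the home team offers that and keeps 232.
Round 1 (the away team proposes): the home team can get 232 next round, worth 0.46 × 232 = 106.72 now; the away team offers that and keeps 693.28.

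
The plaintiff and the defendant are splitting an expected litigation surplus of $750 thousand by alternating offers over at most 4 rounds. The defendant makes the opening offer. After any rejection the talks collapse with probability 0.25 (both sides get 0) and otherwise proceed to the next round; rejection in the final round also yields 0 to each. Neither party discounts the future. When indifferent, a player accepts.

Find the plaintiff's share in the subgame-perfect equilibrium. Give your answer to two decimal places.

Round 4 (the plaintiff proposes): the defendant will accept anything ≥ 0, so the plaintiff offers 0 and keeps 750.
Round 3 (the defendant proposes): rejecting gives the plaintiff an expected 0.75 × 750 = 562.5; the defendant offers that and keeps 187.5.
Round 2 (the plaintiff proposes): rejecting gives the defendant an expected 0.75 × 187.5 = 140.625. The plaintiff offers 140.625 and keeps 750 − 140.625 = 609.375.
Round 1 (the defendant proposes): rejecting gives the plaintiff an expected 0.75 × 609.375 = 457.03125; the defendant offers that and keeps 292.96875.

457.03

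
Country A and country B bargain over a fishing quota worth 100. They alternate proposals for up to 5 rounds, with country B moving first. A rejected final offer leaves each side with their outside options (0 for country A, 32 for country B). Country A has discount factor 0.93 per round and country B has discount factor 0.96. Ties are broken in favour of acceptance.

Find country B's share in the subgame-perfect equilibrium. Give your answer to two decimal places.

92.96

Round 5 (country B proposes): rejection yields 0 for country A; country B offers 0 and keeps 100.
Round 4 (country A proposes): country B can get 100 next round, worth 0.96 × 100 = 96 now, so country A offers 96, keeping 4.
Round 3 (country B proposes): country A can get 4 next round, worth 0.93 × 4 = 3.72 now. Country B offers 3.72 and keeps 100 − 3.72 = 96.28.
Round 2 (country A proposes): country B can get 96.28 next round, worth 0.96 × 96.28 = 92.4288 now, so country A offers 92.4288, keeping 7.5712.
Round 1 (country B proposes): country A can get 7.5712 next round, worth 0.93 × 7.5712 = 7.041216 now. Country B offers 7.041216 and keeps 100 − 7.041216 = 92.958784.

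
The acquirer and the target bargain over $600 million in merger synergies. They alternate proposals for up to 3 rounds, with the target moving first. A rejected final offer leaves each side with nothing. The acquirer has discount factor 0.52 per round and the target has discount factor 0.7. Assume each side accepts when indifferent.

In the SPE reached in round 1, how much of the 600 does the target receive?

506.4

Round 3 (the target proposes): rejection yields 0 for the acquirer; the target offers 0 and keeps 600.
Round 2 (the acquirer proposes): the target can get 600 next round, worth 0.7 × 600 = 420 now; the acquirer offers that and keeps 180.
Round 1 (the target proposes): the acquirer can get 180 next round, worth 0.52 × 180 = 93.6 now, so the target offers 93.6, keeping 506.4.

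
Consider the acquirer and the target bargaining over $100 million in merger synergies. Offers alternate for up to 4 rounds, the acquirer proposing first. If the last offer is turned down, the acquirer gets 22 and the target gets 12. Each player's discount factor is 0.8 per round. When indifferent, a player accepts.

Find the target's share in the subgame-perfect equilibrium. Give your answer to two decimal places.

55.94

Round 4 (the target proposes): the acquirer gets 22 if talks fail, so the target offers 22 and keeps 78.
Round 3 (the acquirer proposes): the target can get 78 next round, worth 0.8 × 78 = 62.4 now; the acquirer offers that and keeps 37.6.
Round 2 (the target proposes): the acquirer can get 37.6 next round, worth 0.8 × 37.6 = 30.08 now. The target offers 30.08 and keeps 100 − 30.08 = 69.92.
Round 1 (the acquirer proposes): the target can get 69.92 next round, worth 0.8 × 69.92 = 55.936 now, so the acquirer offers 55.936, keeping 44.064.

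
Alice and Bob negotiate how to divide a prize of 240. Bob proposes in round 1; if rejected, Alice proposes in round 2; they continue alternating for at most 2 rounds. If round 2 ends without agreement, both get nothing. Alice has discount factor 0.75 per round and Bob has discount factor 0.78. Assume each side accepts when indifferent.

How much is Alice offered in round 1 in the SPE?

180

By backward induction:
Round 2 (Alice proposes): rejection yields 0 for Bob; Alice offers 0 and keeps 240.
Round 1 (Bob proposes): Alice can get 240 next round, worth 0.75 × 240 = 180 now, so Bob offers 180, keeping 60.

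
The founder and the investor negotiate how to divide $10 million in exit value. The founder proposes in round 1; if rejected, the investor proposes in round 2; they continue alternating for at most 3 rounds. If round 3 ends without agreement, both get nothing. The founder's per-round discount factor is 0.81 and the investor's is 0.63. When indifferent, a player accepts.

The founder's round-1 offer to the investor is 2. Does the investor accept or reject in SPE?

Accept

Work out the investor's continuation value if the offer is rejected.
Round 3 (the founder proposes): rejection yields 0 for the investor; the founder offers 0 and keeps 10.
Round 2 (the investor proposes): the founder can get 10 next round, worth 0.81 × 10 = 8.1 now, so the investor offers 8.1, keeping 1.9.
So by rejecting in round 1, the investor gets 1.9 next round, worth 0.63 × 1.9 = 1.197 now.
Offer 2 ≥ 1.197, so the investor accepts.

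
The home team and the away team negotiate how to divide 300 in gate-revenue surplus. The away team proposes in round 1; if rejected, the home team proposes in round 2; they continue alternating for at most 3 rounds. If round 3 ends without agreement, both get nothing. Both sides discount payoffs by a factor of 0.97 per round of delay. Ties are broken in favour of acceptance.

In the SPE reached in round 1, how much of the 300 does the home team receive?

8.73

Round 3 (the away team proposes): the home team will accept anything ≥ 0, so the away team offers 0 and keeps 300.
Round 2 (the home team proposes): the away team can get 300 next round, worth 0.97 × 300 = 291 now; the home team offers that and keeps 9.
Round 1 (the away team proposes): the home team can get 9 next round, worth 0.97 × 9 = 8.73 now, so the away team offers 8.73, keeping 291.27.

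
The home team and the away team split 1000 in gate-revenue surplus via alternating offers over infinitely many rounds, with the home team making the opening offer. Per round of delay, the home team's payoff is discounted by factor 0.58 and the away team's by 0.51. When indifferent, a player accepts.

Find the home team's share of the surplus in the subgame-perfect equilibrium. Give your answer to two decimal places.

695.83

In a stationary SPE each proposer offers the other exactly their discounted continuation value.
If the home team keeps x when proposing and the away team keeps y when proposing, then x = 1000 − 0.51y and y = 1000 − 0.58x.
Solving: x = 1000(1 − 0.51) / (1 − 0.58·0.51) = 490 / 0.7042 ≈ 695.8250.
The away team gets 1000 − 695.8250 ≈ 304.1750.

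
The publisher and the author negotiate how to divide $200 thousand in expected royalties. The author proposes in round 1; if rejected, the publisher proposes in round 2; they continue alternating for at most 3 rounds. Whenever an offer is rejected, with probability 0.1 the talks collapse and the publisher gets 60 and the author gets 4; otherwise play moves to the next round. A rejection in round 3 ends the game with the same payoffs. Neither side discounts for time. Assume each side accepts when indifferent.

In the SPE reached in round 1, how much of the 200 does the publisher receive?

72.24

By backward induction:
Round 3 (the author proposes): the publisher gets 60 if talks fail, so the author offers 60 and keeps 140.
Round 2 (the publisher proposes): rejecting gives the author an expected 0.9 × 140 + 0.1 × 4 = 126.4, so the publisher offers 126.4, keeping 73.6.
Round 1 (the author proposes): rejecting gives the publisher an expected 0.9 × 73.6 + 0.1 × 60 = 72.24. The author offers 72.24 and keeps 200 − 72.24 = 127.76.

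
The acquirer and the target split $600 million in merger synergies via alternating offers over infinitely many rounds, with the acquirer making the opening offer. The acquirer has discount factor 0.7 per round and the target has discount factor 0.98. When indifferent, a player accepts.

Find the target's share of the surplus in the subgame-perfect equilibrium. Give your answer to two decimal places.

561.78

Let x be the acquirer's share when the acquirer proposes and y be the target's share when the target proposes.
The target accepts iff offered ≥ 0.98·y, so x = 600 − 0.98y. Symmetrically y = 600 − 0.7x.
Substituting: x = 600 − 0.98(600 − 0.7x), giving x(1 − 0.7·0.98) = 600(1 − 0.98).
So x = 600 × 0.02 / 0.314 ≈ 38.2166, and the target receives 600 − x ≈ 561.7834.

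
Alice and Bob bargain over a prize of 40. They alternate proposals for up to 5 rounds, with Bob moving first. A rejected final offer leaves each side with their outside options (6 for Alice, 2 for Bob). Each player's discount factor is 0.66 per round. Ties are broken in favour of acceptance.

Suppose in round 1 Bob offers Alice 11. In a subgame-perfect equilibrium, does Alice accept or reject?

Work out Alice's continuation value if the offer is rejected.
Round 5 (Bob proposes): Alice gets 6 if talks fail, so Bob offers 6 and keeps 34.
Round 4 (Alice proposes): Bob can get 34 next round, worth 0.66 × 34 = 22.44 now; Alice offers that and keeps 17.56.
Round 3 (Bob proposes): Alice can get 17.56 next round, worth 0.66 × 17.56 = 11.5896 now, so Bob offers 11.5896, keeping 28.4104.
Round 2 (Alice proposes): Bob can get 28.4104 next round, worth 0.66 × 28.4104 = 18.750864 now; Alice offers that and keeps 21.249136.
So by rejecting in round 1, Alice gets 21.249136 next round, worth 0.66 × 21.249136 = 14.02442976 now.
Offer 11 < 14.02442976, so Alice rejects.

Reject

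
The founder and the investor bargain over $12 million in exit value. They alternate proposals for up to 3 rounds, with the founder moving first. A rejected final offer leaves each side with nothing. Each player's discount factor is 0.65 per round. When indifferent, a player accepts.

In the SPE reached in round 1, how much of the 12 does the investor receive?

2.73

Round 3 (the founder proposes): rejection yields 0 for the investor; the founder offers 0 and keeps 12.
Round 2 (the investor proposes): the founder can get 12 next round, worth 0.65 × 12 = 7.8 now; the investor offers that and keeps 4.2.
Round 1 (the founder proposes): the investor can get 4.2 next round, worth 0.65 × 4.2 = 2.73 now. The founder offers 2.73 and keeps 12 − 2.73 = 9.27.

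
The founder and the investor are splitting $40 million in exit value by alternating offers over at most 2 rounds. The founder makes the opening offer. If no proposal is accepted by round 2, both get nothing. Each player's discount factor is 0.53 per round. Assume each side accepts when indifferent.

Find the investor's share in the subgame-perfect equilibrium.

21.2

Round 2 (the investor proposes): rejection yields 0 for the founder; the investor offers 0 and keeps 40.
Round 1 (the founder proposes): the investor can get 40 next round, worth 0.53 × 40 = 21.2 now. The founder offers 21.2 and keeps 40 − 21.2 = 18.8.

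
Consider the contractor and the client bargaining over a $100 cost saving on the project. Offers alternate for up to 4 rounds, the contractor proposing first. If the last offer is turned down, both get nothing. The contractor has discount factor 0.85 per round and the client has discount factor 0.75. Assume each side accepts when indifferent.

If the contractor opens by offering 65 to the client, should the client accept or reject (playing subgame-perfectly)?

Round 4 (the client proposes): rejection yields 0 for the contractor; the client offers 0 and keeps 100.
Round 3 (the contractor proposes): the client can get 100 next round, worth 0.75 × 100 = 75 now, so the contractor offers 75, keeping 25.
Round 2 (the client proposes): the contractor can get 25 next round, worth 0.85 × 25 = 21.25 now; the client offers that and keeps 78.75.
So by rejecting in round 1, the client gets 78.75 next round, worth 0.75 × 78.75 = 59.0625 now.
Offer 65 ≥ 59.0625, so the client accepts.

Accept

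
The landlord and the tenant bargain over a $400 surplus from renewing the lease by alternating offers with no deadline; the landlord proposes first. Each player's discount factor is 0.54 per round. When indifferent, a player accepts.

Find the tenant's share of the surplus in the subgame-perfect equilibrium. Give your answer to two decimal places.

Let x be the landlord's share when the landlord proposes and y be the tenant's share when the tenant proposes.
The tenant accepts iff offered ≥ 0.54·y, so x = 400 − 0.54y. Symmetrically y = 400 − 0.54x.
Substituting: x = 400 − 0.54(400 − 0.54x), giving x(1 − 0.54·0.54) = 400(1 − 0.54).
So x = 400 × 0.46 / 0.7084 ≈ 259.7403, and the tenant receives 400 − x ≈ 140.2597.

140.26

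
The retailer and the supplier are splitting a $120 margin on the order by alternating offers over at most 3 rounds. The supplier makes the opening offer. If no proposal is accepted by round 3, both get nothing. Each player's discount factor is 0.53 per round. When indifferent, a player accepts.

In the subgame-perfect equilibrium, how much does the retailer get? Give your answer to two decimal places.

29.89

Work backward from the last round.
Round 3 (the supplier proposes): the retailer will accept anything ≥ 0, so the supplier offers 0 and keeps 120.
Round 2 (the retailer proposes): the supplier can get 120 next round, worth 0.53 × 120 = 63.6 now; the retailer offers that and keeps 56.4.
Round 1 (the supplier proposes): the retailer can get 56.4 next round, worth 0.53 × 56.4 = 29.892 now. The supplier offers 29.892 and keeps 120 − 29.892 = 90.108.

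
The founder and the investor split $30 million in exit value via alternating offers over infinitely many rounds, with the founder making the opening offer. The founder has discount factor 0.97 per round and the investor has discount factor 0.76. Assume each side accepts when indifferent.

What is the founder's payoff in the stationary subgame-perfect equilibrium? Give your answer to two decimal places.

27.40

When the founder proposes, the investor accepts any offer worth at least 0.76 times what the investor would get by proposing next round; and vice versa.
This gives x = 30 − 0.76y and y = 30 − 0.97x, where x and y are each side's share when it proposes.
Hence (1 − 0.76·0.97)x = 30(1 − 0.76), i.e. 0.2628·x = 7.2.
x ≈ 27.3973; the investor's share is 30 − x ≈ 2.6027.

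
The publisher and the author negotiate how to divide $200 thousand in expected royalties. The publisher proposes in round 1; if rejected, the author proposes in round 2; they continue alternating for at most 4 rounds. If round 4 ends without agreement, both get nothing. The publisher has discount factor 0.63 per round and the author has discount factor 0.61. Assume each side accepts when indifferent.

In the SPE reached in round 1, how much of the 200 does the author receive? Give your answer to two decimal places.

92.02

Round 4 (the author proposes): the publisher will accept anything ≥ 0, so the author offers 0 and keeps 200.
Round 3 (the publisher proposes): the author can get 200 next round, worth 0.61 × 200 = 122 now. The publisher offers 122 and keeps 200 − 122 = 78.
Round 2 (the author proposes): the publisher can get 78 next round, worth 0.63 × 78 = 49.14 now, so the author offers 49.14, keeping 150.86.
Round 1 (the publisher proposes): the author can get 150.86 next round, worth 0.61 × 150.86 = 92.0246 now, so the publisher offers 92.0246, keeping 107.9754.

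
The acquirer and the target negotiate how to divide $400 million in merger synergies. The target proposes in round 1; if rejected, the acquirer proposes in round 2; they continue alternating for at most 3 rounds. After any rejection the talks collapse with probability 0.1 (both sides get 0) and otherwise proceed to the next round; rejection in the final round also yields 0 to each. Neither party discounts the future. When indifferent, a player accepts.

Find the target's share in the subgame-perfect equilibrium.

Round 3 (the target proposes): rejection yields 0 for the acquirer; the target offers 0 and keeps 400.
Round 2 (the acquirer proposes): rejecting gives the target an expected 0.9 × 400 = 360, so the acquirer offers 360, keeping 40.
Round 1 (the target proposes): rejecting gives the acquirer an expected 0.9 × 40 = 36, so the target offers 36, keeping 364.

364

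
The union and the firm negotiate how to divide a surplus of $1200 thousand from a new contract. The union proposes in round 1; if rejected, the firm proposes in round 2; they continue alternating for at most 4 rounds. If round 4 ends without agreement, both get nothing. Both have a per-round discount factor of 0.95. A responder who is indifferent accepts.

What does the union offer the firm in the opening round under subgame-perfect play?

1085.85

Round 4 (the firm proposes): rejection yields 0 for the union; the firm offers 0 and keeps 1200.
Round 3 (the union proposes): the firm can get 1200 next round, worth 0.95 × 1200 = 1140 now, so the union offers 1140, keeping 60.
Round 2 (the firm proposes): the union can get 60 next round, worth 0.95 × 60 = 57 now. The firm offers 57 and keeps 1200 − 57 = 1143.
Round 1 (the union proposes): the firm can get 1143 next round, worth 0.95 × 1143 = 1085.85 now. The union offers 1085.85 and keeps 1200 − 1085.85 = 114.15.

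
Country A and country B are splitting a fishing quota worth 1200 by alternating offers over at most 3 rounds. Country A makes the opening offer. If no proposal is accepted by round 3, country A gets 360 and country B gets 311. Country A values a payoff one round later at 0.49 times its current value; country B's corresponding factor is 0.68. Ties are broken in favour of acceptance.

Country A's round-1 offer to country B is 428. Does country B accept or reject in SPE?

Work out country B's continuation value if the offer is rejected.
Round 3 (country A proposes): country B gets 311 if talks fail, so country A offers 311 and keeps 889.
Round 2 (country B proposes): country A can get 889 next round, worth 0.49 × 889 = 435.61 now, so country B offers 435.61, keeping 764.39.
So by rejecting in round 1, country B gets 764.39 next round, worth 0.68 × 764.39 = 519.7852 now.
Offer 428 < 519.7852, so country B rejects.

Reject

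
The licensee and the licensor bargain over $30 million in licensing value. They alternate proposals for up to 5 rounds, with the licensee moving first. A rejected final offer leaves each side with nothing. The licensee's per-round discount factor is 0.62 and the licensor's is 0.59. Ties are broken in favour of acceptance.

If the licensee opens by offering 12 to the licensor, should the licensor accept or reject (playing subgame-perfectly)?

Accept

Round 5 (the licensee proposes): the licensor will accept anything ≥ 0, so the licensee offers 0 and keeps 30.
Round 4 (the licensor proposes): the licensee can get 30 next round, worth 0.62 × 30 = 18.6 now, so the licensor offers 18.6, keeping 11.4.
Round 3 (the licensee proposes): the licensor can get 11.4 next round, worth 0.59 × 11.4 = 6.726 now. The licensee offers 6.726 and keeps 30 − 6.726 = 23.274.
Round 2 (the licensor proposes): the licensee can get 23.274 next round, worth 0.62 × 23.274 = 14.42988 now, so the licensor offers 14.42988, keeping 15.57012.
So by rejecting in round 1, the licensor gets 15.57012 next round, worth 0.59 × 15.57012 = 9.1863708 now.
Offer 12 ≥ 9.1863708, so the licensor accepts.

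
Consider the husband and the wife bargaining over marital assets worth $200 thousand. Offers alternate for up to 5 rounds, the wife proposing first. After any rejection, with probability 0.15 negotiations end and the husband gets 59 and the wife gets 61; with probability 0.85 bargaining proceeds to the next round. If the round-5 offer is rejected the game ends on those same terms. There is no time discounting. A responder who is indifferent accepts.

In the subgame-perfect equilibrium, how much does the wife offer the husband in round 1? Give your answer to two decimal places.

76.57

By backward induction:
Round 5 (the wife proposes): the husband gets 59 if talks fail, so the wife offers 59 and keeps 141.
Round 4 (the husband proposes): rejecting gives the wife an expected 0.85 × 141 + 0.15 × 61 = 129; the husband offers that and keeps 71.
Round 3 (the wife proposes): rejecting gives the husband an expected 0.85 × 71 + 0.15 × 59 = 69.2; the wife offers that and keeps 130.8.
Round 2 (the husband proposes): rejecting gives the wife an expected 0.85 × 130.8 + 0.15 × 61 = 120.33. The husband offers 120.33 and keeps 200 − 120.33 = 79.67.
Round 1 (the wife proposes): rejecting gives the husband an expected 0.85 × 79.67 + 0.15 × 59 = 76.5695; the wife offers that and keeps 123.4305.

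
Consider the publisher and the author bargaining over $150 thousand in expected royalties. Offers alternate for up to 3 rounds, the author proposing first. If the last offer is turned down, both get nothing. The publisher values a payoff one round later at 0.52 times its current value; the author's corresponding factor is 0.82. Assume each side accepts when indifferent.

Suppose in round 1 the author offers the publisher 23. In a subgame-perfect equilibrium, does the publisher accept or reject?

Accept

Round 3 (the author proposes): the publisher will accept anything ≥ 0, so the author offers 0 and keeps 150.
Round 2 (the publisher proposes): the author can get 150 next round, worth 0.82 × 150 = 123 now, so the publisher offers 123, keeping 27.
So by rejecting in round 1, the publisher gets 27 next round, worth 0.52 × 27 = 14.04 now.
Offer 23 ≥ 14.04, so the publisher accepts.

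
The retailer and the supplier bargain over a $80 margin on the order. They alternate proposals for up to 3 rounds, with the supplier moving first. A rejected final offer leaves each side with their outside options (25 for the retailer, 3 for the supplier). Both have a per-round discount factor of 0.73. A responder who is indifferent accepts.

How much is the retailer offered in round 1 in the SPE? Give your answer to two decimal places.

Round 3 (the supplier proposes): the retailer gets 25 if talks fail, so the supplier offers 25 and keeps 55.
Round 2 (the retailer proposes): the supplier can get 55 next round, worth 0.73 × 55 = 40.15 now. The retailer offers 40.15 and keeps 80 − 40.15 = 39.85.
Round 1 (the supplier proposes): the retailer can get 39.85 next round, worth 0.73 × 39.85 = 29.0905 now. The supplier offers 29.0905 and keeps 80 − 29.0905 = 50.9095.

29.09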